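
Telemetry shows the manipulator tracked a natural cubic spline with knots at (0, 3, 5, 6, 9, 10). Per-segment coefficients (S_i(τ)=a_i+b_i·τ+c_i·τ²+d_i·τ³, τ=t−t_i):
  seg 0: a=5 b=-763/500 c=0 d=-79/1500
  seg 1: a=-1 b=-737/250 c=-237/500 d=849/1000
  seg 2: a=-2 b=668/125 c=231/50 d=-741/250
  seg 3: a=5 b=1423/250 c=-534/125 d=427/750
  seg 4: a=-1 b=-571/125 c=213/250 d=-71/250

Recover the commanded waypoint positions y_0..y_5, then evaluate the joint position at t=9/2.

y_0=5 y_1=-1 y_2=-2 y_3=5 y_4=-1 y_5=-5
S(9/2) = -5797/1600

y_0 = S_0(0) = a_0 = 5
y_1 = S_1(0) = a_1 = -1
y_2 = S_2(0) = a_2 = -2
y_3 = S_3(0) = a_3 = 5
y_4 = S_4(0) = a_4 = -1
y_5 = S_4(1) = -5
t_q=9/2 is in segment 1 (τ=3/2); S_1(τ)=-5797/1600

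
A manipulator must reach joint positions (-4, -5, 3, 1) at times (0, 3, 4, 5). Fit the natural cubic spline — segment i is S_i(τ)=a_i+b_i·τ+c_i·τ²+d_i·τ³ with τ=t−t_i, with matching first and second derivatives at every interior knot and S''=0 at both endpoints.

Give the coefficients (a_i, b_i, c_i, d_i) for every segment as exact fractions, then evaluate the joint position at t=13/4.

  seg 0: a=-4 b=-421/93 c=0 d=130/279
  seg 1: a=-5 b=749/93 c=130/31 d=-395/93
  seg 2: a=3 b=344/93 c=-265/31 d=265/93
S(13/4) = -5537/1984

Δ: Δ0=-1/3, Δ1=8, Δ2=-2
row 1: diag=8, rhs=50; c'=1/8, d'=25/4
row 2: denom=4−1·1/8=31/8; d'=(-60−1·25/4)/(31/8)=-530/31
back: M2=-530/31
back: M1=25/4−1/8·-530/31=260/31
M: M0=0, M1=260/31, M2=-530/31, M3=0
seg 0: a=-4, c=M0/2=0, d=(M1−M0)/(6·3)=130/279, b=Δ0−h0·(2M0+M1)/6=-421/93
seg 1: a=-5, c=M1/2=130/31, d=(M2−M1)/(6·1)=-395/93, b=Δ1−h1·(2M1+M2)/6=749/93
seg 2: a=3, c=M2/2=-265/31, d=(M3−M2)/(6·1)=265/93, b=Δ2−h2·(2M2+M3)/6=344/93
t_q=13/4 → seg 1, τ=1/4; S=-5+749/93·τ+130/31·τ²+-395/93·τ³=-5537/1984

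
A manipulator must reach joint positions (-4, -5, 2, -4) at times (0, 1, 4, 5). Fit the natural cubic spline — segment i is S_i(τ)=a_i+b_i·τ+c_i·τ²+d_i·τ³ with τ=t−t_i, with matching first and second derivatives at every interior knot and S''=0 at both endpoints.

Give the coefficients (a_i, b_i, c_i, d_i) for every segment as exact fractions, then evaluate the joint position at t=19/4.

Δ: Δ0=-1, Δ1=7/3, Δ2=-6
row 1: diag=8, rhs=20; c'=3/8, d'=5/2
row 2: denom=8−3·3/8=55/8; d'=(-50−3·5/2)/(55/8)=-92/11
back: M2=-92/11
back: M1=5/2−3/8·-92/11=62/11
M: M0=0, M1=62/11, M2=-92/11, M3=0
seg 0: a=-4, c=M0/2=0, d=(M1−M0)/(6·1)=31/33, b=Δ0−h0·(2M0+M1)/6=-64/33
seg 1: a=-5, c=M1/2=31/11, d=(M2−M1)/(6·3)=-7/9, b=Δ1−h1·(2M1+M2)/6=29/33
seg 2: a=2, c=M2/2=-46/11, d=(M3−M2)/(6·1)=46/33, b=Δ2−h2·(2M2+M3)/6=-106/33
t_q=19/4 → seg 2, τ=3/4; S=2+-106/33·τ+-46/11·τ²+46/33·τ³=-765/352

  seg 0: a=-4 b=-64/33 c=0 d=31/33
  seg 1: a=-5 b=29/33 c=31/11 d=-7/9
  seg 2: a=2 b=-106/33 c=-46/11 d=46/33
S(19/4) = -765/352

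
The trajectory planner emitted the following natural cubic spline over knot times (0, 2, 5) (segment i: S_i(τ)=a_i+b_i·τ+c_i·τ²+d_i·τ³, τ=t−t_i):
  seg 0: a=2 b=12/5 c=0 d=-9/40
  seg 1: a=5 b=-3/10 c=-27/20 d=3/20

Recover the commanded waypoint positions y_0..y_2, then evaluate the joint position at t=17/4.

y_0=2 y_1=5 y_2=-4
S(17/4) = -205/256

y_0 = S_0(0) = a_0 = 2
y_1 = S_1(0) = a_1 = 5
y_2 = S_1(3) = -4
t_q=17/4 is in segment 1 (τ=9/4); S_1(τ)=-205/256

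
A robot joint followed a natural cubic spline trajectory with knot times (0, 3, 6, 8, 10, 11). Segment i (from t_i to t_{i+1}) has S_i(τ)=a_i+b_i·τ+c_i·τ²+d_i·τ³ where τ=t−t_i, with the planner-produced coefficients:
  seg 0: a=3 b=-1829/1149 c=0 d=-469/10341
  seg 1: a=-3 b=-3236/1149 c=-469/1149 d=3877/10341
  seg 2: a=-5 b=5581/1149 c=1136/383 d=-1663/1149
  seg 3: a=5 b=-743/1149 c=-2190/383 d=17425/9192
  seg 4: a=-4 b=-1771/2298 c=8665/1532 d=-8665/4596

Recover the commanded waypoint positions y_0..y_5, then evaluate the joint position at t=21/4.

y_0 = S_0(0) = a_0 = 3
y_1 = S_1(0) = a_1 = -3
y_2 = S_2(0) = a_2 = -5
y_3 = S_3(0) = a_3 = 5
y_4 = S_4(0) = a_4 = -4
y_5 = S_4(1) = -1
t_q=21/4 is in segment 1 (τ=9/4); S_1(τ)=-174837/24512

y_0=3 y_1=-3 y_2=-5 y_3=5 y_4=-4 y_5=-1
S(21/4) = -174837/24512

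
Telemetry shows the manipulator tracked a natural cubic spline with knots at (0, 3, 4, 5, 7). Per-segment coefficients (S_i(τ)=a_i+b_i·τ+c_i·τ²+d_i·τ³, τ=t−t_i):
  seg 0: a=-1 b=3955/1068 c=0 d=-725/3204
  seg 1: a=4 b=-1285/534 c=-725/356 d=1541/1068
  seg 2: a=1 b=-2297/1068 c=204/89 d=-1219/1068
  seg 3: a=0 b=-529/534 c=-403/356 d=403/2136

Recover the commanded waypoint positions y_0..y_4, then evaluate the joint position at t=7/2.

y_0=-1 y_1=4 y_2=1 y_3=0 y_4=-5
S(7/2) = 7029/2848

y_0 = S_0(0) = a_0 = -1
y_1 = S_1(0) = a_1 = 4
y_2 = S_2(0) = a_2 = 1
y_3 = S_3(0) = a_3 = 0
y_4 = S_3(2) = -5
t_q=7/2 is in segment 1 (τ=1/2); S_1(τ)=7029/2848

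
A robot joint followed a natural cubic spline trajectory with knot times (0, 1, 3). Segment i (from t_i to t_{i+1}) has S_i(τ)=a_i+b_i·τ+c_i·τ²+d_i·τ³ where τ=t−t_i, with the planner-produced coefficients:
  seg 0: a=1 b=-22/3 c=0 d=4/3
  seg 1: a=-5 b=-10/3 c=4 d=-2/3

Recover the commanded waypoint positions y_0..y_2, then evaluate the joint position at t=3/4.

y_0 = S_0(0) = a_0 = 1
y_1 = S_1(0) = a_1 = -5
y_2 = S_1(2) = -1
t_q=3/4 is in segment 0 (τ=3/4); S_0(τ)=-63/16

y_0=1 y_1=-5 y_2=-1
S(3/4) = -63/16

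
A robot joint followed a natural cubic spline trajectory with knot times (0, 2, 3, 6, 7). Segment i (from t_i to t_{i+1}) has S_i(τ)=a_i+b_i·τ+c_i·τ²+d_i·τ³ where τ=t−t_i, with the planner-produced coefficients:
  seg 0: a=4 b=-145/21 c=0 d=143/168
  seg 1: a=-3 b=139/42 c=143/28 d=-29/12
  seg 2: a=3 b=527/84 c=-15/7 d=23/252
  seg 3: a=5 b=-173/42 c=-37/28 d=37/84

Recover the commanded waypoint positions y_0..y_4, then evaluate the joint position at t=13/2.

y_0 = S_0(0) = a_0 = 4
y_1 = S_1(0) = a_1 = -3
y_2 = S_2(0) = a_2 = 3
y_3 = S_3(0) = a_3 = 5
y_4 = S_3(1) = 0
t_q=13/2 is in segment 3 (τ=1/2); S_3(τ)=597/224

y_0=4 y_1=-3 y_2=3 y_3=5 y_4=0
S(13/2) = 597/224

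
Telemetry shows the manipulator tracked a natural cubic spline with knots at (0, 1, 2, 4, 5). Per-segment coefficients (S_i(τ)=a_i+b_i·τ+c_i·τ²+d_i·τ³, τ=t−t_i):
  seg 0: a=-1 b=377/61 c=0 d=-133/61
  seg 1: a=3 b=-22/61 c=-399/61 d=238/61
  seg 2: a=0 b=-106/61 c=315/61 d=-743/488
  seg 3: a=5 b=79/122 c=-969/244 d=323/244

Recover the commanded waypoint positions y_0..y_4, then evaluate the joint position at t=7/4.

y_0 = S_0(0) = a_0 = -1
y_1 = S_1(0) = a_1 = 3
y_2 = S_2(0) = a_2 = 0
y_3 = S_3(0) = a_3 = 5
y_4 = S_3(1) = 3
t_q=7/4 is in segment 1 (τ=3/4); S_1(τ)=1359/1952

y_0=-1 y_1=3 y_2=0 y_3=5 y_4=3
S(7/4) = 1359/1952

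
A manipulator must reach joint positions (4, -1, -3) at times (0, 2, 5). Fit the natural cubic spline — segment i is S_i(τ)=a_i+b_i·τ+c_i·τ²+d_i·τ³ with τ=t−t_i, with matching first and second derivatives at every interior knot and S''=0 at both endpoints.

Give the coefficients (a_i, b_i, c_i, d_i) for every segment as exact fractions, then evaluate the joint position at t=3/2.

Δ: Δ0=-5/2, Δ1=-2/3
row 1: diag=10, rhs=11; c'=3/10, d'=11/10
back: M1=11/10
M: M0=0, M1=11/10, M2=0
seg 0: a=4, c=M0/2=0, d=(M1−M0)/(6·2)=11/120, b=Δ0−h0·(2M0+M1)/6=-43/15
seg 1: a=-1, c=M1/2=11/20, d=(M2−M1)/(6·3)=-11/180, b=Δ1−h1·(2M1+M2)/6=-53/30
t_q=3/2 → seg 0, τ=3/2; S=4+-43/15·τ+0·τ²+11/120·τ³=3/320

  seg 0: a=4 b=-43/15 c=0 d=11/120
  seg 1: a=-1 b=-53/30 c=11/20 d=-11/180
S(3/2) = 3/320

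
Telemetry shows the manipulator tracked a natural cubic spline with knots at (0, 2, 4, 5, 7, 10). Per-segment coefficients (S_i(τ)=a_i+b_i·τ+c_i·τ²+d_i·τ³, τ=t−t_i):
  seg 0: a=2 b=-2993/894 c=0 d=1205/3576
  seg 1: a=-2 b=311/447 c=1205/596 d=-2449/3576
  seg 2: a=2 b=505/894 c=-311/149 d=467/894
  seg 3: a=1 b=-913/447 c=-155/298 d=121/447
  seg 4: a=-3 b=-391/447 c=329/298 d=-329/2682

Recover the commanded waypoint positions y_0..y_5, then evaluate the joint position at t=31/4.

y_0 = S_0(0) = a_0 = 2
y_1 = S_1(0) = a_1 = -2
y_2 = S_2(0) = a_2 = 2
y_3 = S_3(0) = a_3 = 1
y_4 = S_4(0) = a_4 = -3
y_5 = S_4(3) = 1
t_q=31/4 is in segment 4 (τ=3/4); S_4(τ)=-58871/19072

y_0=2 y_1=-2 y_2=2 y_3=1 y_4=-3 y_5=1
S(31/4) = -58871/19072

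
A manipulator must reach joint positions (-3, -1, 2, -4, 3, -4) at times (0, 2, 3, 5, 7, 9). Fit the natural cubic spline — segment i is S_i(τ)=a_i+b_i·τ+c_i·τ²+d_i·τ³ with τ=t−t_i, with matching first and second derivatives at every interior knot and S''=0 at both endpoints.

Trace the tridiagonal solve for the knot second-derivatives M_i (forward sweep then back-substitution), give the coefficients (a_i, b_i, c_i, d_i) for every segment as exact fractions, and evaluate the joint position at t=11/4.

Δ: Δ0=1, Δ1=3, Δ2=-3, Δ3=7/2, Δ4=-7/2
row 1: diag=6, rhs=12; c'=1/6, d'=2
row 2: denom=6−1·1/6=35/6; d'=(-36−1·2)/(35/6)=-228/35
row 3: denom=8−2·12/35=256/35; d'=(39−2·-228/35)/(256/35)=1821/256
row 4: denom=8−2·35/128=477/64; d'=(-42−2·1821/256)/(477/64)=-2399/318
back: M4=-2399/318
back: M3=1821/256−35/128·-2399/318=1459/159
back: M2=-228/35−12/35·1459/159=-512/53
back: M1=2−1/6·-512/53=574/159
M: M0=0, M1=574/159, M2=-512/53, M3=1459/159, M4=-2399/318, M5=0
seg 0: a=-3, c=M0/2=0, d=(M1−M0)/(6·2)=287/954, b=Δ0−h0·(2M0+M1)/6=-97/477
seg 1: a=-1, c=M1/2=287/159, d=(M2−M1)/(6·1)=-1055/477, b=Δ1−h1·(2M1+M2)/6=1625/477
seg 2: a=2, c=M2/2=-256/53, d=(M3−M2)/(6·2)=2995/1908, b=Δ2−h2·(2M2+M3)/6=182/477
seg 3: a=-4, c=M3/2=1459/318, d=(M4−M3)/(6·2)=-5317/3816, b=Δ3−h3·(2M3+M4)/6=-49/477
seg 4: a=3, c=M4/2=-2399/636, d=(M5−M4)/(6·2)=2399/3816, b=Δ4−h4·(2M4+M5)/6=1459/954
t_q=11/4 → seg 1, τ=3/4; S=-1+1625/477·τ+287/159·τ²+-1055/477·τ³=16661/10176

  seg 0: a=-3 b=-97/477 c=0 d=287/954
  seg 1: a=-1 b=1625/477 c=287/159 d=-1055/477
  seg 2: a=2 b=182/477 c=-256/53 d=2995/1908
  seg 3: a=-4 b=-49/477 c=1459/318 d=-5317/3816
  seg 4: a=3 b=1459/954 c=-2399/636 d=2399/3816
S(11/4) = 16661/10176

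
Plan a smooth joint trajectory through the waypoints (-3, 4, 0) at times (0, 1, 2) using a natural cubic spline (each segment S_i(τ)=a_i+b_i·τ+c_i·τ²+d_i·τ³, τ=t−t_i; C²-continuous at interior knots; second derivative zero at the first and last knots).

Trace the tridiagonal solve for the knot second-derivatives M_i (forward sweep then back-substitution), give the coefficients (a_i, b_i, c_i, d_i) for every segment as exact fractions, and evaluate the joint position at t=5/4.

Δ: Δ0=7, Δ1=-4
row 1: diag=4, rhs=-66; c'=1/4, d'=-33/2
back: M1=-33/2
M: M0=0, M1=-33/2, M2=0
seg 0: a=-3, c=M0/2=0, d=(M1−M0)/(6·1)=-11/4, b=Δ0−h0·(2M0+M1)/6=39/4
seg 1: a=4, c=M1/2=-33/4, d=(M2−M1)/(6·1)=11/4, b=Δ1−h1·(2M1+M2)/6=3/2
t_q=5/4 → seg 1, τ=1/4; S=4+3/2·τ+-33/4·τ²+11/4·τ³=999/256

  seg 0: a=-3 b=39/4 c=0 d=-11/4
  seg 1: a=4 b=3/2 c=-33/4 d=11/4
S(5/4) = 999/256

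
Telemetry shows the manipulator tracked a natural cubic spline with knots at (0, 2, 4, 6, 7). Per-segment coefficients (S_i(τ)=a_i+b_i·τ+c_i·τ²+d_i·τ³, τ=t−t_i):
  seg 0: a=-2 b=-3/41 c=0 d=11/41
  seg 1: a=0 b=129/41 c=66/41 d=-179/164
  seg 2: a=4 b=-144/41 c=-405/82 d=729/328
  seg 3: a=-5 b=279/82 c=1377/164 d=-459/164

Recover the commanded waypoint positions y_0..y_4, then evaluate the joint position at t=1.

y_0 = S_0(0) = a_0 = -2
y_1 = S_1(0) = a_1 = 0
y_2 = S_2(0) = a_2 = 4
y_3 = S_3(0) = a_3 = -5
y_4 = S_3(1) = 4
t_q=1 is in segment 0 (τ=1); S_0(τ)=-74/41

y_0=-2 y_1=0 y_2=4 y_3=-5 y_4=4
S(1) = -74/41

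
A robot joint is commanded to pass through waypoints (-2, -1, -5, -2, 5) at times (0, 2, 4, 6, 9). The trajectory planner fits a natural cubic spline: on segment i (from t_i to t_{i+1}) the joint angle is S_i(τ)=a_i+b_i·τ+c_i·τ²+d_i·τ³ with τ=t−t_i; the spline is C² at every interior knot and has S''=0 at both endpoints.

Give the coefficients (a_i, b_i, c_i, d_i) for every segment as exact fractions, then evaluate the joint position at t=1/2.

Δ: Δ0=1/2, Δ1=-2, Δ2=3/2, Δ3=7/3
row 1: diag=8, rhs=-15; c'=1/4, d'=-15/8
row 2: denom=8−2·1/4=15/2; d'=(21−2·-15/8)/(15/2)=33/10
row 3: denom=10−2·4/15=142/15; d'=(5−2·33/10)/(142/15)=-12/71
back: M3=-12/71
back: M2=33/10−4/15·-12/71=475/142
back: M1=-15/8−1/4·475/142=-385/142
M: M0=0, M1=-385/142, M2=475/142, M3=-12/71, M4=0
seg 0: a=-2, c=M0/2=0, d=(M1−M0)/(6·2)=-385/1704, b=Δ0−h0·(2M0+M1)/6=299/213
seg 1: a=-1, c=M1/2=-385/284, d=(M2−M1)/(6·2)=215/426, b=Δ1−h1·(2M1+M2)/6=-557/426
seg 2: a=-5, c=M2/2=475/284, d=(M3−M2)/(6·2)=-499/1704, b=Δ2−h2·(2M2+M3)/6=-287/426
seg 3: a=-2, c=M3/2=-6/71, d=(M4−M3)/(6·3)=2/213, b=Δ3−h3·(2M3+M4)/6=533/213
t_q=1/2 → seg 0, τ=1/2; S=-2+299/213·τ+0·τ²+-385/1704·τ³=-6027/4544

  seg 0: a=-2 b=299/213 c=0 d=-385/1704
  seg 1: a=-1 b=-557/426 c=-385/284 d=215/426
  seg 2: a=-5 b=-287/426 c=475/284 d=-499/1704
  seg 3: a=-2 b=533/213 c=-6/71 d=2/213
S(1/2) = -6027/4544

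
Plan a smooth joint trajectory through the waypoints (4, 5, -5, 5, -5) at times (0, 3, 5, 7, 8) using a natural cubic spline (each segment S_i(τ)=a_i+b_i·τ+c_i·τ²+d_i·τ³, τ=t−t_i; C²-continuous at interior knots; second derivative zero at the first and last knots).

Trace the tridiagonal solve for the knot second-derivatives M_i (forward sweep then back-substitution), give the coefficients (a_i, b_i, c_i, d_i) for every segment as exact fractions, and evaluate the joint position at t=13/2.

  seg 0: a=4 b=1037/312 c=0 d=-311/936
  seg 1: a=5 b=-881/156 c=-311/104 d=517/312
  seg 2: a=-5 b=355/156 c=723/104 d=-109/39
  seg 3: a=5 b=-539/156 c=-1021/104 d=1021/312
S(13/2) = 1923/416

Δ: Δ0=1/3, Δ1=-5, Δ2=5, Δ3=-10
row 1: diag=10, rhs=-32; c'=1/5, d'=-16/5
row 2: denom=8−2·1/5=38/5; d'=(60−2·-16/5)/(38/5)=166/19
row 3: denom=6−2·5/19=104/19; d'=(-90−2·166/19)/(104/19)=-1021/52
back: M3=-1021/52
back: M2=166/19−5/19·-1021/52=723/52
back: M1=-16/5−1/5·723/52=-311/52
M: M0=0, M1=-311/52, M2=723/52, M3=-1021/52, M4=0
seg 0: a=4, c=M0/2=0, d=(M1−M0)/(6·3)=-311/936, b=Δ0−h0·(2M0+M1)/6=1037/312
seg 1: a=5, c=M1/2=-311/104, d=(M2−M1)/(6·2)=517/312, b=Δ1−h1·(2M1+M2)/6=-881/156
seg 2: a=-5, c=M2/2=723/104, d=(M3−M2)/(6·2)=-109/39, b=Δ2−h2·(2M2+M3)/6=355/156
seg 3: a=5, c=M3/2=-1021/104, d=(M4−M3)/(6·1)=1021/312, b=Δ3−h3·(2M3+M4)/6=-539/156
t_q=13/2 → seg 2, τ=3/2; S=-5+355/156·τ+723/104·τ²+-109/39·τ³=1923/416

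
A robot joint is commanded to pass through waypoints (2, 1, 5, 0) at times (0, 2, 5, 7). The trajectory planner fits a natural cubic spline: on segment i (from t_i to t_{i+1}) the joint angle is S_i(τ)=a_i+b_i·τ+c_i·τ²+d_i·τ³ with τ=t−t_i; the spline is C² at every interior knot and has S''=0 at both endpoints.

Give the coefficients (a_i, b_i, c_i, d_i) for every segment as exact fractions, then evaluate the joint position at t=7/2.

  seg 0: a=2 b=-631/546 c=0 d=179/1092
  seg 1: a=1 b=443/546 c=179/182 d=-17/63
  seg 2: a=5 b=-313/546 c=-263/182 d=263/1092
S(7/2) = 183/52

Δ: Δ0=-1/2, Δ1=4/3, Δ2=-5/2
row 1: diag=10, rhs=11; c'=3/10, d'=11/10
row 2: denom=10−3·3/10=91/10; d'=(-23−3·11/10)/(91/10)=-263/91
back: M2=-263/91
back: M1=11/10−3/10·-263/91=179/91
M: M0=0, M1=179/91, M2=-263/91, M3=0
seg 0: a=2, c=M0/2=0, d=(M1−M0)/(6·2)=179/1092, b=Δ0−h0·(2M0+M1)/6=-631/546
seg 1: a=1, c=M1/2=179/182, d=(M2−M1)/(6·3)=-17/63, b=Δ1−h1·(2M1+M2)/6=443/546
seg 2: a=5, c=M2/2=-263/182, d=(M3−M2)/(6·2)=263/1092, b=Δ2−h2·(2M2+M3)/6=-313/546
t_q=7/2 → seg 1, τ=3/2; S=1+443/546·τ+179/182·τ²+-17/63·τ³=183/52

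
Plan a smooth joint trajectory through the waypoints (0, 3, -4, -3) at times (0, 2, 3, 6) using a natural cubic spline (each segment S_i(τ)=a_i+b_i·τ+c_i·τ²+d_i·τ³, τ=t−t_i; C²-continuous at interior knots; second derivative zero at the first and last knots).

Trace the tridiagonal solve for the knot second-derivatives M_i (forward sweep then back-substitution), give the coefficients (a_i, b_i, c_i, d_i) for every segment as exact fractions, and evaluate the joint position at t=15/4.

Δ: Δ0=3/2, Δ1=-7, Δ2=1/3
row 1: diag=6, rhs=-51; c'=1/6, d'=-17/2
row 2: denom=8−1·1/6=47/6; d'=(44−1·-17/2)/(47/6)=315/47
back: M2=315/47
back: M1=-17/2−1/6·315/47=-452/47
M: M0=0, M1=-452/47, M2=315/47, M3=0
seg 0: a=0, c=M0/2=0, d=(M1−M0)/(6·2)=-113/141, b=Δ0−h0·(2M0+M1)/6=1327/282
seg 1: a=3, c=M1/2=-226/47, d=(M2−M1)/(6·1)=767/282, b=Δ1−h1·(2M1+M2)/6=-1385/282
seg 2: a=-4, c=M2/2=315/94, d=(M3−M2)/(6·3)=-35/94, b=Δ2−h2·(2M2+M3)/6=-898/141
t_q=15/4 → seg 2, τ=3/4; S=-4+-898/141·τ+315/94·τ²+-35/94·τ³=-42405/6016

  seg 0: a=0 b=1327/282 c=0 d=-113/141
  seg 1: a=3 b=-1385/282 c=-226/47 d=767/282
  seg 2: a=-4 b=-898/141 c=315/94 d=-35/94
S(15/4) = -42405/6016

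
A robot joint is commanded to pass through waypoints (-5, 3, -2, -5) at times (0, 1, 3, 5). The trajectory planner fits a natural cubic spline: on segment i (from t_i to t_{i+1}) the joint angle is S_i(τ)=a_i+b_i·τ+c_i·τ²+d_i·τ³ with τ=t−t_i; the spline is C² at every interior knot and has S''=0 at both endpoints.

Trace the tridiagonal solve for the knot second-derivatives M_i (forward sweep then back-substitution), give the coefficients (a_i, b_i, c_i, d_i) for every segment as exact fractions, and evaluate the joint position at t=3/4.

  seg 0: a=-5 b=219/22 c=0 d=-43/22
  seg 1: a=3 b=45/11 c=-129/22 d=113/88
  seg 2: a=-2 b=-87/22 c=81/44 d=-27/88
S(3/4) = 2311/1408

Δ: Δ0=8, Δ1=-5/2, Δ2=-3/2
row 1: diag=6, rhs=-63; c'=1/3, d'=-21/2
row 2: denom=8−2·1/3=22/3; d'=(6−2·-21/2)/(22/3)=81/22
back: M2=81/22
back: M1=-21/2−1/3·81/22=-129/11
M: M0=0, M1=-129/11, M2=81/22, M3=0
seg 0: a=-5, c=M0/2=0, d=(M1−M0)/(6·1)=-43/22, b=Δ0−h0·(2M0+M1)/6=219/22
seg 1: a=3, c=M1/2=-129/22, d=(M2−M1)/(6·2)=113/88, b=Δ1−h1·(2M1+M2)/6=45/11
seg 2: a=-2, c=M2/2=81/44, d=(M3−M2)/(6·2)=-27/88, b=Δ2−h2·(2M2+M3)/6=-87/22
t_q=3/4 → seg 0, τ=3/4; S=-5+219/22·τ+0·τ²+-43/22·τ³=2311/1408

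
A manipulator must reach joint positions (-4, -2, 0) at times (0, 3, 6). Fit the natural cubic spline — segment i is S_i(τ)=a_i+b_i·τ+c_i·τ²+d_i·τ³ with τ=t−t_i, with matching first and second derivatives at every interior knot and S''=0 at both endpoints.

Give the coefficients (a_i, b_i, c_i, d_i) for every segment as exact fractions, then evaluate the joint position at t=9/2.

Δ: Δ0=2/3, Δ1=2/3
row 1: diag=12, rhs=0; c'=1/4, d'=0
back: M1=0
M: M0=0, M1=0, M2=0
seg 0: a=-4, c=M0/2=0, d=(M1−M0)/(6·3)=0, b=Δ0−h0·(2M0+M1)/6=2/3
seg 1: a=-2, c=M1/2=0, d=(M2−M1)/(6·3)=0, b=Δ1−h1·(2M1+M2)/6=2/3
t_q=9/2 → seg 1, τ=3/2; S=-2+2/3·τ+0·τ²+0·τ³=-1

  seg 0: a=-4 b=2/3 c=0 d=0
  seg 1: a=-2 b=2/3 c=0 d=0
S(9/2) = -1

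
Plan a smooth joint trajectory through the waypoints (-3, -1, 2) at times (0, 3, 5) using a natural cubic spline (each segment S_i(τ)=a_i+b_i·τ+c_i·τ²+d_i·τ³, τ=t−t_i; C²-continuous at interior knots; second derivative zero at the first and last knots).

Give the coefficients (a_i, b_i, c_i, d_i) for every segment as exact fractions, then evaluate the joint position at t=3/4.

  seg 0: a=-3 b=5/12 c=0 d=1/36
  seg 1: a=-1 b=7/6 c=1/4 d=-1/24
S(3/4) = -685/256

Δ: Δ0=2/3, Δ1=3/2
row 1: diag=10, rhs=5; c'=1/5, d'=1/2
back: M1=1/2
M: M0=0, M1=1/2, M2=0
seg 0: a=-3, c=M0/2=0, d=(M1−M0)/(6·3)=1/36, b=Δ0−h0·(2M0+M1)/6=5/12
seg 1: a=-1, c=M1/2=1/4, d=(M2−M1)/(6·2)=-1/24, b=Δ1−h1·(2M1+M2)/6=7/6
t_q=3/4 → seg 0, τ=3/4; S=-3+5/12·τ+0·τ²+1/36·τ³=-685/256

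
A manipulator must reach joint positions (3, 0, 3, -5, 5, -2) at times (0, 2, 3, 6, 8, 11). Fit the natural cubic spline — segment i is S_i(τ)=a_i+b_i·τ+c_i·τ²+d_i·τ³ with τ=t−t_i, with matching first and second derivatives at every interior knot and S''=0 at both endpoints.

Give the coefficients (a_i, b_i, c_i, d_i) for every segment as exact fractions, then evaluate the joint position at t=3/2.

  seg 0: a=3 b=-3424/993 c=0 d=3869/7944
  seg 1: a=0 b=4759/1986 c=3869/1324 d=-9209/3972
  seg 2: a=3 b=5105/3972 c=-1335/331 d=32363/35748
  seg 3: a=-5 b=3037/1986 c=16343/3972 d=-1575/1324
  seg 4: a=5 b=7373/1986 c=-12007/3972 d=12007/35748
S(3/2) = -11195/21184

Δ: Δ0=-3/2, Δ1=3, Δ2=-8/3, Δ3=5, Δ4=-7/3
row 1: diag=6, rhs=27; c'=1/6, d'=9/2
row 2: denom=8−1·1/6=47/6; d'=(-34−1·9/2)/(47/6)=-231/47
row 3: denom=10−3·18/47=416/47; d'=(46−3·-231/47)/(416/47)=2855/416
row 4: denom=10−2·47/208=993/104; d'=(-44−2·2855/416)/(993/104)=-12007/1986
back: M4=-12007/1986
back: M3=2855/416−47/208·-12007/1986=16343/1986
back: M2=-231/47−18/47·16343/1986=-2670/331
back: M1=9/2−1/6·-2670/331=3869/662
M: M0=0, M1=3869/662, M2=-2670/331, M3=16343/1986, M4=-12007/1986, M5=0
seg 0: a=3, c=M0/2=0, d=(M1−M0)/(6·2)=3869/7944, b=Δ0−h0·(2M0+M1)/6=-3424/993
seg 1: a=0, c=M1/2=3869/1324, d=(M2−M1)/(6·1)=-9209/3972, b=Δ1−h1·(2M1+M2)/6=4759/1986
seg 2: a=3, c=M2/2=-1335/331, d=(M3−M2)/(6·3)=32363/35748, b=Δ2−h2·(2M2+M3)/6=5105/3972
seg 3: a=-5, c=M3/2=16343/3972, d=(M4−M3)/(6·2)=-1575/1324, b=Δ3−h3·(2M3+M4)/6=3037/1986
seg 4: a=5, c=M4/2=-12007/3972, d=(M5−M4)/(6·3)=12007/35748, b=Δ4−h4·(2M4+M5)/6=7373/1986
t_q=3/2 → seg 0, τ=3/2; S=3+-3424/993·τ+0·τ²+3869/7944·τ³=-11195/21184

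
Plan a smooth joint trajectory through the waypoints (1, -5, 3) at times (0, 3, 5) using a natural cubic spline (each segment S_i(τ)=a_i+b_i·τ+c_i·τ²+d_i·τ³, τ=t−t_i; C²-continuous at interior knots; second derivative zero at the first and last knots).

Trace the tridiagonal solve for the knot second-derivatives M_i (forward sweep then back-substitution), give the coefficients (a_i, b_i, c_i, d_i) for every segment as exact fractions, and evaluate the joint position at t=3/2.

  seg 0: a=1 b=-19/5 c=0 d=1/5
  seg 1: a=-5 b=8/5 c=9/5 d=-3/10
S(3/2) = -161/40

Δ: Δ0=-2, Δ1=4
row 1: diag=10, rhs=36; c'=1/5, d'=18/5
back: M1=18/5
M: M0=0, M1=18/5, M2=0
seg 0: a=1, c=M0/2=0, d=(M1−M0)/(6·3)=1/5, b=Δ0−h0·(2M0+M1)/6=-19/5
seg 1: a=-5, c=M1/2=9/5, d=(M2−M1)/(6·2)=-3/10, b=Δ1−h1·(2M1+M2)/6=8/5
t_q=3/2 → seg 0, τ=3/2; S=1+-19/5·τ+0·τ²+1/5·τ³=-161/40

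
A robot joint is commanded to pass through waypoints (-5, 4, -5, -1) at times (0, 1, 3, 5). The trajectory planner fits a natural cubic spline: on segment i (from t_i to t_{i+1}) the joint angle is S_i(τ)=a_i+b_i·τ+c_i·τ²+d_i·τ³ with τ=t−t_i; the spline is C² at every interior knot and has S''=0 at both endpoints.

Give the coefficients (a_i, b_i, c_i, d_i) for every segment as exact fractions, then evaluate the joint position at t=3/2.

Δ: Δ0=9, Δ1=-9/2, Δ2=2
row 1: diag=6, rhs=-81; c'=1/3, d'=-27/2
row 2: denom=8−2·1/3=22/3; d'=(39−2·-27/2)/(22/3)=9
back: M2=9
back: M1=-27/2−1/3·9=-33/2
M: M0=0, M1=-33/2, M2=9, M3=0
seg 0: a=-5, c=M0/2=0, d=(M1−M0)/(6·1)=-11/4, b=Δ0−h0·(2M0+M1)/6=47/4
seg 1: a=4, c=M1/2=-33/4, d=(M2−M1)/(6·2)=17/8, b=Δ1−h1·(2M1+M2)/6=7/2
seg 2: a=-5, c=M2/2=9/2, d=(M3−M2)/(6·2)=-3/4, b=Δ2−h2·(2M2+M3)/6=-4
t_q=3/2 → seg 1, τ=1/2; S=4+7/2·τ+-33/4·τ²+17/8·τ³=253/64

  seg 0: a=-5 b=47/4 c=0 d=-11/4
  seg 1: a=4 b=7/2 c=-33/4 d=17/8
  seg 2: a=-5 b=-4 c=9/2 d=-3/4
S(3/2) = 253/64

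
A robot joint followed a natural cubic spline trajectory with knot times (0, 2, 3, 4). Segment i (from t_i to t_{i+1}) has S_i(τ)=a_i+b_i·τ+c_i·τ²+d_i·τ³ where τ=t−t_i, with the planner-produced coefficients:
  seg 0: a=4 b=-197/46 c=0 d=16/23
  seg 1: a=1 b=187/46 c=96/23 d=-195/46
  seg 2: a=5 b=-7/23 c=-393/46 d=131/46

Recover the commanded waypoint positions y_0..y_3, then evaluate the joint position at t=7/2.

y_0=4 y_1=1 y_2=5 y_3=-1
S(7/2) = 1129/368

y_0 = S_0(0) = a_0 = 4
y_1 = S_1(0) = a_1 = 1
y_2 = S_2(0) = a_2 = 5
y_3 = S_2(1) = -1
t_q=7/2 is in segment 2 (τ=1/2); S_2(τ)=1129/368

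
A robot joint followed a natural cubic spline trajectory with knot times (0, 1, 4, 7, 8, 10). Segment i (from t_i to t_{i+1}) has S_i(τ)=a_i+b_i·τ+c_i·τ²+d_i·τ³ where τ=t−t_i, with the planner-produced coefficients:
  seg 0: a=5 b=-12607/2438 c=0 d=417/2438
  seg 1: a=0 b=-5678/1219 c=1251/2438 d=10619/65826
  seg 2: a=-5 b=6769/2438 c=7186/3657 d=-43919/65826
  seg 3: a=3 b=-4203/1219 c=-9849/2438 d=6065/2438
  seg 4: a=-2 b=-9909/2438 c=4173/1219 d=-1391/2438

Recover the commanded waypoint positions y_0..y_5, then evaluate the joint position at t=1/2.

y_0=5 y_1=0 y_2=-5 y_3=3 y_4=-2 y_5=-1
S(1/2) = 47509/19504

y_0 = S_0(0) = a_0 = 5
y_1 = S_1(0) = a_1 = 0
y_2 = S_2(0) = a_2 = -5
y_3 = S_3(0) = a_3 = 3
y_4 = S_4(0) = a_4 = -2
y_5 = S_4(2) = -1
t_q=1/2 is in segment 0 (τ=1/2); S_0(τ)=47509/19504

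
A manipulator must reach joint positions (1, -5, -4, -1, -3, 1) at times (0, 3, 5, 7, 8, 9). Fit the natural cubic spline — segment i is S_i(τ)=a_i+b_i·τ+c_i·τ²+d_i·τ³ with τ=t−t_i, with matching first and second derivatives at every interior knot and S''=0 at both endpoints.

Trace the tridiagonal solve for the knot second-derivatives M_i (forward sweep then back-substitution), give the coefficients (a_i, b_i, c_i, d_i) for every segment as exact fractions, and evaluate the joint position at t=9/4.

  seg 0: a=1 b=-2029/794 c=0 d=49/794
  seg 1: a=-5 b=-353/397 c=441/794 d=221/3176
  seg 2: a=-4 b=1721/794 c=1545/1588 d=-2075/3176
  seg 3: a=-1 b=-707/397 c=-1170/397 d=1083/397
  seg 4: a=-3 b=202/397 c=2079/397 d=-693/397
S(9/4) = -205639/50816

Δ: Δ0=-2, Δ1=1/2, Δ2=3/2, Δ3=-2, Δ4=4
row 1: diag=10, rhs=15; c'=1/5, d'=3/2
row 2: denom=8−2·1/5=38/5; d'=(6−2·3/2)/(38/5)=15/38
row 3: denom=6−2·5/19=104/19; d'=(-21−2·15/38)/(104/19)=-207/52
row 4: denom=4−1·19/104=397/104; d'=(36−1·-207/52)/(397/104)=4158/397
back: M4=4158/397
back: M3=-207/52−19/104·4158/397=-2340/397
back: M2=15/38−5/19·-2340/397=1545/794
back: M1=3/2−1/5·1545/794=441/397
M: M0=0, M1=441/397, M2=1545/794, M3=-2340/397, M4=4158/397, M5=0
seg 0: a=1, c=M0/2=0, d=(M1−M0)/(6·3)=49/794, b=Δ0−h0·(2M0+M1)/6=-2029/794
seg 1: a=-5, c=M1/2=441/794, d=(M2−M1)/(6·2)=221/3176, b=Δ1−h1·(2M1+M2)/6=-353/397
seg 2: a=-4, c=M2/2=1545/1588, d=(M3−M2)/(6·2)=-2075/3176, b=Δ2−h2·(2M2+M3)/6=1721/794
seg 3: a=-1, c=M3/2=-1170/397, d=(M4−M3)/(6·1)=1083/397, b=Δ3−h3·(2M3+M4)/6=-707/397
seg 4: a=-3, c=M4/2=2079/397, d=(M5−M4)/(6·1)=-693/397, b=Δ4−h4·(2M4+M5)/6=202/397
t_q=9/4 → seg 0, τ=9/4; S=1+-2029/794·τ+0·τ²+49/794·τ³=-205639/50816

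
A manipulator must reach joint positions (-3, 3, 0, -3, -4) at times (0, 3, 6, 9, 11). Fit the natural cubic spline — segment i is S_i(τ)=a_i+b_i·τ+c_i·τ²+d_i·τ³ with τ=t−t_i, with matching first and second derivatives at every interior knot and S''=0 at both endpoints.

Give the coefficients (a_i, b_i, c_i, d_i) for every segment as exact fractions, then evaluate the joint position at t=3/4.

Δ: Δ0=2, Δ1=-1, Δ2=-1, Δ3=-1/2
row 1: diag=12, rhs=-18; c'=1/4, d'=-3/2
row 2: denom=12−3·1/4=45/4; d'=(0−3·-3/2)/(45/4)=2/5
row 3: denom=10−3·4/15=46/5; d'=(3−3·2/5)/(46/5)=9/46
back: M3=9/46
back: M2=2/5−4/15·9/46=8/23
back: M1=-3/2−1/4·8/23=-73/46
M: M0=0, M1=-73/46, M2=8/23, M3=9/46, M4=0
seg 0: a=-3, c=M0/2=0, d=(M1−M0)/(6·3)=-73/828, b=Δ0−h0·(2M0+M1)/6=257/92
seg 1: a=3, c=M1/2=-73/92, d=(M2−M1)/(6·3)=89/828, b=Δ1−h1·(2M1+M2)/6=19/46
seg 2: a=0, c=M2/2=4/23, d=(M3−M2)/(6·3)=-7/828, b=Δ2−h2·(2M2+M3)/6=-133/92
seg 3: a=-3, c=M3/2=9/92, d=(M4−M3)/(6·2)=-3/184, b=Δ3−h3·(2M3+M4)/6=-29/46
t_q=3/4 → seg 0, τ=3/4; S=-3+257/92·τ+0·τ²+-73/828·τ³=-5547/5888

  seg 0: a=-3 b=257/92 c=0 d=-73/828
  seg 1: a=3 b=19/46 c=-73/92 d=89/828
  seg 2: a=0 b=-133/92 c=4/23 d=-7/828
  seg 3: a=-3 b=-29/46 c=9/92 d=-3/184
S(3/4) = -5547/5888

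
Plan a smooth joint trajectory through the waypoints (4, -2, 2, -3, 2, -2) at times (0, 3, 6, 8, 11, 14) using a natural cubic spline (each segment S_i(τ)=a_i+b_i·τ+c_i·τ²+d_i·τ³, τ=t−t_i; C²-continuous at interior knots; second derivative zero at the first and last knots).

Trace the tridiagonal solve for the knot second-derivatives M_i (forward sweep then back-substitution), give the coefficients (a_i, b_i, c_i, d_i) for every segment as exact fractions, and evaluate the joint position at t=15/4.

  seg 0: a=4 b=-963/290 c=0 d=383/2610
  seg 1: a=-2 b=93/145 c=383/290 d=-569/1566
  seg 2: a=2 b=-361/290 c=-848/435 d=115/174
  seg 3: a=-3 b=-967/870 c=877/435 d=-569/1566
  seg 4: a=2 b=511/435 c=-1091/870 d=1091/7830
S(15/4) = -17249/18560

Δ: Δ0=-2, Δ1=4/3, Δ2=-5/2, Δ3=5/3, Δ4=-4/3
row 1: diag=12, rhs=20; c'=1/4, d'=5/3
row 2: denom=10−3·1/4=37/4; d'=(-23−3·5/3)/(37/4)=-112/37
row 3: denom=10−2·8/37=354/37; d'=(25−2·-112/37)/(354/37)=383/118
row 4: denom=12−3·37/118=1305/118; d'=(-18−3·383/118)/(1305/118)=-1091/435
back: M4=-1091/435
back: M3=383/118−37/118·-1091/435=1754/435
back: M2=-112/37−8/37·1754/435=-1696/435
back: M1=5/3−1/4·-1696/435=383/145
M: M0=0, M1=383/145, M2=-1696/435, M3=1754/435, M4=-1091/435, M5=0
seg 0: a=4, c=M0/2=0, d=(M1−M0)/(6·3)=383/2610, b=Δ0−h0·(2M0+M1)/6=-963/290
seg 1: a=-2, c=M1/2=383/290, d=(M2−M1)/(6·3)=-569/1566, b=Δ1−h1·(2M1+M2)/6=93/145
seg 2: a=2, c=M2/2=-848/435, d=(M3−M2)/(6·2)=115/174, b=Δ2−h2·(2M2+M3)/6=-361/290
seg 3: a=-3, c=M3/2=877/435, d=(M4−M3)/(6·3)=-569/1566, b=Δ3−h3·(2M3+M4)/6=-967/870
seg 4: a=2, c=M4/2=-1091/870, d=(M5−M4)/(6·3)=1091/7830, b=Δ4−h4·(2M4+M5)/6=511/435
t_q=15/4 → seg 1, τ=3/4; S=-2+93/145·τ+383/290·τ²+-569/1566·τ³=-17249/18560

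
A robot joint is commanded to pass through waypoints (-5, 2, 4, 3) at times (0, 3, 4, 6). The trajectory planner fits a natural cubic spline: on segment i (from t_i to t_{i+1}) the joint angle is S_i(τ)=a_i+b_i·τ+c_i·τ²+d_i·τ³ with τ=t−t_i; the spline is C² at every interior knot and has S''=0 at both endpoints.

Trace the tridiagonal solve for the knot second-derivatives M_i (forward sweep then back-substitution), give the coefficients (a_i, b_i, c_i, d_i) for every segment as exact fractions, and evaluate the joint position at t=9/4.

  seg 0: a=-5 b=649/282 c=0 d=1/282
  seg 1: a=2 b=338/141 c=3/94 d=-121/282
  seg 2: a=4 b=331/282 c=-59/47 d=59/282
S(9/4) = 1315/6016

Δ: Δ0=7/3, Δ1=2, Δ2=-1/2
row 1: diag=8, rhs=-2; c'=1/8, d'=-1/4
row 2: denom=6−1·1/8=47/8; d'=(-15−1·-1/4)/(47/8)=-118/47
back: M2=-118/47
back: M1=-1/4−1/8·-118/47=3/47
M: M0=0, M1=3/47, M2=-118/47, M3=0
seg 0: a=-5, c=M0/2=0, d=(M1−M0)/(6·3)=1/282, b=Δ0−h0·(2M0+M1)/6=649/282
seg 1: a=2, c=M1/2=3/94, d=(M2−M1)/(6·1)=-121/282, b=Δ1−h1·(2M1+M2)/6=338/141
seg 2: a=4, c=M2/2=-59/47, d=(M3−M2)/(6·2)=59/282, b=Δ2−h2·(2M2+M3)/6=331/282
t_q=9/4 → seg 0, τ=9/4; S=-5+649/282·τ+0·τ²+1/282·τ³=1315/6016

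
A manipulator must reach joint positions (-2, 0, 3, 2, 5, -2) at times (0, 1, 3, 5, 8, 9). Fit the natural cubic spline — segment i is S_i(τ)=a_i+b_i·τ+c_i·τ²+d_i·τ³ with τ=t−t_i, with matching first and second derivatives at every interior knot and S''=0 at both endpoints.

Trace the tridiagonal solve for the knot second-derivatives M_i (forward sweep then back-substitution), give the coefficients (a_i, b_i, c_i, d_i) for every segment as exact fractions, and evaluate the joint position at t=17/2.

Δ: Δ0=2, Δ1=3/2, Δ2=-1/2, Δ3=1, Δ4=-7
row 1: diag=6, rhs=-3; c'=1/3, d'=-1/2
row 2: denom=8−2·1/3=22/3; d'=(-12−2·-1/2)/(22/3)=-3/2
row 3: denom=10−2·3/11=104/11; d'=(9−2·-3/2)/(104/11)=33/26
row 4: denom=8−3·33/104=733/104; d'=(-48−3·33/26)/(733/104)=-5388/733
back: M4=-5388/733
back: M3=33/26−33/104·-5388/733=2640/733
back: M2=-3/2−3/11·2640/733=-3639/1466
back: M1=-1/2−1/3·-3639/1466=240/733
M: M0=0, M1=240/733, M2=-3639/1466, M3=2640/733, M4=-5388/733, M5=0
seg 0: a=-2, c=M0/2=0, d=(M1−M0)/(6·1)=40/733, b=Δ0−h0·(2M0+M1)/6=1426/733
seg 1: a=0, c=M1/2=120/733, d=(M2−M1)/(6·2)=-1373/5864, b=Δ1−h1·(2M1+M2)/6=1546/733
seg 2: a=3, c=M2/2=-3639/2932, d=(M3−M2)/(6·2)=2973/5864, b=Δ2−h2·(2M2+M3)/6=-67/1466
seg 3: a=2, c=M3/2=1320/733, d=(M4−M3)/(6·3)=-446/733, b=Δ3−h3·(2M3+M4)/6=787/733
seg 4: a=5, c=M4/2=-2694/733, d=(M5−M4)/(6·1)=898/733, b=Δ4−h4·(2M4+M5)/6=-3335/733
t_q=17/2 → seg 4, τ=1/2; S=5+-3335/733·τ+-2694/733·τ²+898/733·τ³=5745/2932

  seg 0: a=-2 b=1426/733 c=0 d=40/733
  seg 1: a=0 b=1546/733 c=120/733 d=-1373/5864
  seg 2: a=3 b=-67/1466 c=-3639/2932 d=2973/5864
  seg 3: a=2 b=787/733 c=1320/733 d=-446/733
  seg 4: a=5 b=-3335/733 c=-2694/733 d=898/733
S(17/2) = 5745/2932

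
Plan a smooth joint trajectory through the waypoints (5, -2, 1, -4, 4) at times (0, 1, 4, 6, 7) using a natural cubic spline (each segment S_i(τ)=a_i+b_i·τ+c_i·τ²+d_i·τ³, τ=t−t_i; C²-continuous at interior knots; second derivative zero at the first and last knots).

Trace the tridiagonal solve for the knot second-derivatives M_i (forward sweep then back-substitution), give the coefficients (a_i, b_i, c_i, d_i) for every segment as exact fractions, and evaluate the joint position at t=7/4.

  seg 0: a=5 b=-1666/197 c=0 d=287/197
  seg 1: a=-2 b=-805/197 c=861/197 d=-527/591
  seg 2: a=1 b=-382/197 c=-720/197 d=2659/1576
  seg 3: a=-4 b=1453/394 c=5097/788 d=-1699/788
S(7/4) = -37603/12608

Δ: Δ0=-7, Δ1=1, Δ2=-5/2, Δ3=8
row 1: diag=8, rhs=48; c'=3/8, d'=6
row 2: denom=10−3·3/8=71/8; d'=(-21−3·6)/(71/8)=-312/71
row 3: denom=6−2·16/71=394/71; d'=(63−2·-312/71)/(394/71)=5097/394
back: M3=5097/394
back: M2=-312/71−16/71·5097/394=-1440/197
back: M1=6−3/8·-1440/197=1722/197
M: M0=0, M1=1722/197, M2=-1440/197, M3=5097/394, M4=0
seg 0: a=5, c=M0/2=0, d=(M1−M0)/(6·1)=287/197, b=Δ0−h0·(2M0+M1)/6=-1666/197
seg 1: a=-2, c=M1/2=861/197, d=(M2−M1)/(6·3)=-527/591, b=Δ1−h1·(2M1+M2)/6=-805/197
seg 2: a=1, c=M2/2=-720/197, d=(M3−M2)/(6·2)=2659/1576, b=Δ2−h2·(2M2+M3)/6=-382/197
seg 3: a=-4, c=M3/2=5097/788, d=(M4−M3)/(6·1)=-1699/788, b=Δ3−h3·(2M3+M4)/6=1453/394
t_q=7/4 → seg 1, τ=3/4; S=-2+-805/197·τ+861/197·τ²+-527/591·τ³=-37603/12608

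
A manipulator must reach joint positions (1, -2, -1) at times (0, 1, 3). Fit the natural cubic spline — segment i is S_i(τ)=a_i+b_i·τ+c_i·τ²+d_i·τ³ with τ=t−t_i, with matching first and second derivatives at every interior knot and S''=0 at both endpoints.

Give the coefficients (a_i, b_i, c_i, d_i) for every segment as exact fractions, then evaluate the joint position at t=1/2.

Δ: Δ0=-3, Δ1=1/2
row 1: diag=6, rhs=21; c'=1/3, d'=7/2
back: M1=7/2
M: M0=0, M1=7/2, M2=0
seg 0: a=1, c=M0/2=0, d=(M1−M0)/(6·1)=7/12, b=Δ0−h0·(2M0+M1)/6=-43/12
seg 1: a=-2, c=M1/2=7/4, d=(M2−M1)/(6·2)=-7/24, b=Δ1−h1·(2M1+M2)/6=-11/6
t_q=1/2 → seg 0, τ=1/2; S=1+-43/12·τ+0·τ²+7/12·τ³=-23/32

  seg 0: a=1 b=-43/12 c=0 d=7/12
  seg 1: a=-2 b=-11/6 c=7/4 d=-7/24
S(1/2) = -23/32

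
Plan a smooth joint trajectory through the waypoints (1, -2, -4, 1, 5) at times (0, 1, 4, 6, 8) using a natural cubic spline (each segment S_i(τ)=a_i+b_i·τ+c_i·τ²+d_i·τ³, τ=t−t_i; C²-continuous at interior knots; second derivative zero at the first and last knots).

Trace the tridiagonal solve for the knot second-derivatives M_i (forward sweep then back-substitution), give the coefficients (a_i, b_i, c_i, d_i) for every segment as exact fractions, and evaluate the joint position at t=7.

Δ: Δ0=-3, Δ1=-2/3, Δ2=5/2, Δ3=2
row 1: diag=8, rhs=14; c'=3/8, d'=7/4
row 2: denom=10−3·3/8=71/8; d'=(19−3·7/4)/(71/8)=110/71
row 3: denom=8−2·16/71=536/71; d'=(-3−2·110/71)/(536/71)=-433/536
back: M3=-433/536
back: M2=110/71−16/71·-433/536=116/67
back: M1=7/4−3/8·116/67=295/268
M: M0=0, M1=295/268, M2=116/67, M3=-433/536, M4=0
seg 0: a=1, c=M0/2=0, d=(M1−M0)/(6·1)=295/1608, b=Δ0−h0·(2M0+M1)/6=-5119/1608
seg 1: a=-2, c=M1/2=295/536, d=(M2−M1)/(6·3)=169/4824, b=Δ1−h1·(2M1+M2)/6=-2117/804
seg 2: a=-4, c=M2/2=58/67, d=(M3−M2)/(6·2)=-1361/6432, b=Δ2−h2·(2M2+M3)/6=2597/1608
seg 3: a=1, c=M3/2=-433/1072, d=(M4−M3)/(6·2)=433/6432, b=Δ3−h3·(2M3+M4)/6=2041/804
t_q=7 → seg 3, τ=1; S=1+2041/804·τ+-433/1072·τ²+433/6432·τ³=6865/2144

  seg 0: a=1 b=-5119/1608 c=0 d=295/1608
  seg 1: a=-2 b=-2117/804 c=295/536 d=169/4824
  seg 2: a=-4 b=2597/1608 c=58/67 d=-1361/6432
  seg 3: a=1 b=2041/804 c=-433/1072 d=433/6432
S(7) = 6865/2144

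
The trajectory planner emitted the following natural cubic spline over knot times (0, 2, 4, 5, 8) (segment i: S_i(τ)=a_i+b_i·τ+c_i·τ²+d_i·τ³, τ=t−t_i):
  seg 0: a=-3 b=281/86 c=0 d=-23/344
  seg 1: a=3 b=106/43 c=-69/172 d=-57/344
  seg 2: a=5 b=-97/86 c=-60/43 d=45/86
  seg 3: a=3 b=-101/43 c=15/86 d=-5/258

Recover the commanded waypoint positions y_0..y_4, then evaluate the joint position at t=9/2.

y_0 = S_0(0) = a_0 = -3
y_1 = S_1(0) = a_1 = 3
y_2 = S_2(0) = a_2 = 5
y_3 = S_3(0) = a_3 = 3
y_4 = S_3(3) = -3
t_q=9/2 is in segment 2 (τ=1/2); S_2(τ)=2857/688

y_0=-3 y_1=3 y_2=5 y_3=3 y_4=-3
S(9/2) = 2857/688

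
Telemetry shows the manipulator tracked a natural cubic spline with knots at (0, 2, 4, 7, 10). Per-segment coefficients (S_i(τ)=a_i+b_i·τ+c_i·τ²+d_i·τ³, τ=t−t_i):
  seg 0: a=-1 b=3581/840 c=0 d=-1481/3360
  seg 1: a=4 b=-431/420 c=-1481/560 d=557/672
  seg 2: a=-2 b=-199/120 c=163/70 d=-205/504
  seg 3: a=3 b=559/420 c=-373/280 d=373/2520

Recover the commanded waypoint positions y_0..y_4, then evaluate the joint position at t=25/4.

y_0=-1 y_1=4 y_2=-2 y_3=3 y_4=-1
S(25/4) = 25519/17920

y_0 = S_0(0) = a_0 = -1
y_1 = S_1(0) = a_1 = 4
y_2 = S_2(0) = a_2 = -2
y_3 = S_3(0) = a_3 = 3
y_4 = S_3(3) = -1
t_q=25/4 is in segment 2 (τ=9/4); S_2(τ)=25519/17920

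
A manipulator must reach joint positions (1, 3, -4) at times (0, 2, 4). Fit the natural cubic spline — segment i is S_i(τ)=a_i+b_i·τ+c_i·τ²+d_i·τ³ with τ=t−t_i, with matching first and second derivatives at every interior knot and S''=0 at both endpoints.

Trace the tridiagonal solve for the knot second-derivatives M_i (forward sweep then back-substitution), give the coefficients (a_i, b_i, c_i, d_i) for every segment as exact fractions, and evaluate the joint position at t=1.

  seg 0: a=1 b=17/8 c=0 d=-9/32
  seg 1: a=3 b=-5/4 c=-27/16 d=9/32
S(1) = 91/32

Δ: Δ0=1, Δ1=-7/2
row 1: diag=8, rhs=-27; c'=1/4, d'=-27/8
back: M1=-27/8
M: M0=0, M1=-27/8, M2=0
seg 0: a=1, c=M0/2=0, d=(M1−M0)/(6·2)=-9/32, b=Δ0−h0·(2M0+M1)/6=17/8
seg 1: a=3, c=M1/2=-27/16, d=(M2−M1)/(6·2)=9/32, b=Δ1−h1·(2M1+M2)/6=-5/4
t_q=1 → seg 0, τ=1; S=1+17/8·τ+0·τ²+-9/32·τ³=91/32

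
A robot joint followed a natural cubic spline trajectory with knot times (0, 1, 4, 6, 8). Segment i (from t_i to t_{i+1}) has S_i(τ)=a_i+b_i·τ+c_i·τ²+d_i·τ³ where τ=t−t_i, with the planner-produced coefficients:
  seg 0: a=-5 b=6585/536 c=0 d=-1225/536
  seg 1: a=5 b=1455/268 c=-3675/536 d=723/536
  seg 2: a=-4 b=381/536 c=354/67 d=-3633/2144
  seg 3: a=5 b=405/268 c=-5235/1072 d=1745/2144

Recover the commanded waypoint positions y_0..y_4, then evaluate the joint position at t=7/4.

y_0=-5 y_1=5 y_2=-4 y_3=5 y_4=-5
S(7/4) = 198421/34304

y_0 = S_0(0) = a_0 = -5
y_1 = S_1(0) = a_1 = 5
y_2 = S_2(0) = a_2 = -4
y_3 = S_3(0) = a_3 = 5
y_4 = S_3(2) = -5
t_q=7/4 is in segment 1 (τ=3/4); S_1(τ)=198421/34304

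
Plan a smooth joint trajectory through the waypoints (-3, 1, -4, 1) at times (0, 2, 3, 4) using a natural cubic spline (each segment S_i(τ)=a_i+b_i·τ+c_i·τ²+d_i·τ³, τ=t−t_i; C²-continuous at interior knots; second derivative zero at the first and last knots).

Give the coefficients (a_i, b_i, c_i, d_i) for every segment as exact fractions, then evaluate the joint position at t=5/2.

Δ: Δ0=2, Δ1=-5, Δ2=5
row 1: diag=6, rhs=-42; c'=1/6, d'=-7
row 2: denom=4−1·1/6=23/6; d'=(60−1·-7)/(23/6)=402/23
back: M2=402/23
back: M1=-7−1/6·402/23=-228/23
M: M0=0, M1=-228/23, M2=402/23, M3=0
seg 0: a=-3, c=M0/2=0, d=(M1−M0)/(6·2)=-19/23, b=Δ0−h0·(2M0+M1)/6=122/23
seg 1: a=1, c=M1/2=-114/23, d=(M2−M1)/(6·1)=105/23, b=Δ1−h1·(2M1+M2)/6=-106/23
seg 2: a=-4, c=M2/2=201/23, d=(M3−M2)/(6·1)=-67/23, b=Δ2−h2·(2M2+M3)/6=-19/23
t_q=5/2 → seg 1, τ=1/2; S=1+-106/23·τ+-114/23·τ²+105/23·τ³=-363/184

  seg 0: a=-3 b=122/23 c=0 d=-19/23
  seg 1: a=1 b=-106/23 c=-114/23 d=105/23
  seg 2: a=-4 b=-19/23 c=201/23 d=-67/23
S(5/2) = -363/184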